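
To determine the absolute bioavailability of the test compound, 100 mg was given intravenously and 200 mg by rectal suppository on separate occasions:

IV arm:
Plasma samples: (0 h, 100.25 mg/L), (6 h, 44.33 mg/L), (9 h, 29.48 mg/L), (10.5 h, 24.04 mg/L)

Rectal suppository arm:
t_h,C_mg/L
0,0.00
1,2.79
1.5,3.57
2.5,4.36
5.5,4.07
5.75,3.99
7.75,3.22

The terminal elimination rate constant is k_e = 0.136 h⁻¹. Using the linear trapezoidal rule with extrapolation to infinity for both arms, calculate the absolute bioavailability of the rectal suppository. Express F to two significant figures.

Trapezoidal AUC_0→10.5 (IV):
  [0→6]: (100.25+44.33)/2 × 6 = 433.74
  [6→9]: (44.33+29.48)/2 × 3 = 110.715
  [9→10.5]: (29.48+24.04)/2 × 1.5 = 40.14
  Sum = 584.595 mg/L·h
IV tail: 24.04/0.136 = 176.765; AUC_iv,0→∞ = 584.595 + 176.765 = 761.36 mg/L·h
Trapezoidal AUC_0→7.75 (rectal suppository):
  [0→1]: (0.00+2.79)/2 × 1 = 1.395
  [1→1.5]: (2.79+3.57)/2 × 0.5 = 1.59
  [1.5→2.5]: (3.57+4.36)/2 × 1 = 3.965
  [2.5→5.5]: (4.36+4.07)/2 × 3 = 12.645
  [5.5→5.75]: (4.07+3.99)/2 × 0.25 = 1.0075
  [5.75→7.75]: (3.99+3.22)/2 × 2 = 7.21
  Sum = 27.8125 mg/L·h
rectal suppository tail: 3.22/0.136 = 23.676; AUC_ev,0→∞ = 27.8125 + 23.676 = 51.4885 mg/L·h
F = (AUC_ev/D_ev)/(AUC_iv/D_iv) = (51.4885/200)/(761.36/100) = 0.2574425/7.6136 = 0.0338

F = 0.034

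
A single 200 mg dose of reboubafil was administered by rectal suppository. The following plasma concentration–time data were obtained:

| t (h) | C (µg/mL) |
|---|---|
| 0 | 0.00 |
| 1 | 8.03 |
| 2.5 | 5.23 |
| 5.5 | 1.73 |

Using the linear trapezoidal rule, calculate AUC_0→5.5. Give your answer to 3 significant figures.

Trapezoidal AUC_0→5.5:
  [0→1]: (0.00+8.03)/2 × 1 = 4.015
  [1→2.5]: (8.03+5.23)/2 × 1.5 = 9.945
  [2.5→5.5]: (5.23+1.73)/2 × 3 = 10.44
  Sum = 24.4 µg/mL·h

AUC = 24.4 µg/mL·h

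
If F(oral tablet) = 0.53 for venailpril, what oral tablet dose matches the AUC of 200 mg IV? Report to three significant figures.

For equal systemic exposure: F × D_ev = D_iv
D_ev = D_iv / F = 200 / 0.53 = 377.358 mg

D_oral = 377 mg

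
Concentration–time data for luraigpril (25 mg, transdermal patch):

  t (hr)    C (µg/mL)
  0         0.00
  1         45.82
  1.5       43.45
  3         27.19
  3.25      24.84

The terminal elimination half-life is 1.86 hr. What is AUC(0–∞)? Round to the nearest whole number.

AUC = 171 µg/mL·hr

Trapezoidal AUC_0→3.25:
  [0→1]: (0.00+45.82)/2 × 1 = 22.91
  [1→1.5]: (45.82+43.45)/2 × 0.5 = 22.3175
  [1.5→3]: (43.45+27.19)/2 × 1.5 = 52.98
  [3→3.25]: (27.19+24.84)/2 × 0.25 = 6.50375
  Sum = 104.71125 µg/mL·hr
k_e = ln2 / t½ = 0.693147 / 1.86 = 0.3727 hr^-1
Extrapolated tail: C_last / k_e = 24.84 / 0.3727 = 66.649
AUC_0→∞ = 104.71125 + 66.649 = 171.36025 µg/mL·hr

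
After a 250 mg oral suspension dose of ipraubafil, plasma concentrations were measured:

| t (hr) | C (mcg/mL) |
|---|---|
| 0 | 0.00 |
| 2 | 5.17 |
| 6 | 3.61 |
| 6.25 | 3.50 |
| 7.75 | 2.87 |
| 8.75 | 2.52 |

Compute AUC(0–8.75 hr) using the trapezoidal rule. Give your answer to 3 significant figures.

AUC = 31.1 mcg/mL·hr

Trapezoidal AUC_0→8.75:
  [0→2]: (0.00+5.17)/2 × 2 = 5.17
  [2→6]: (5.17+3.61)/2 × 4 = 17.56
  [6→6.25]: (3.61+3.50)/2 × 0.25 = 0.88875
  [6.25→7.75]: (3.50+2.87)/2 × 1.5 = 4.7775
  [7.75→8.75]: (2.87+2.52)/2 × 1 = 2.695
  Sum = 31.09125 mcg/mL·hr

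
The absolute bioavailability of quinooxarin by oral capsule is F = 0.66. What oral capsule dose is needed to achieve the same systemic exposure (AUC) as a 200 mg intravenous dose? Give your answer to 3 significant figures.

For equal systemic exposure: F × D_ev = D_iv
D_ev = D_iv / F = 200 / 0.66 = 303.03 mg

D_oral = 303 mg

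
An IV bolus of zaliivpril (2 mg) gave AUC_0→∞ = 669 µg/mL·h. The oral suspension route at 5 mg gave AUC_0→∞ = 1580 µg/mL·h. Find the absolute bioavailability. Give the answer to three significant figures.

F = 0.945

F = (AUC_ev / D_ev) / (AUC_iv / D_iv)
  = (1580/5) / (669/2)
  = 316 / 334.5 = 0.9447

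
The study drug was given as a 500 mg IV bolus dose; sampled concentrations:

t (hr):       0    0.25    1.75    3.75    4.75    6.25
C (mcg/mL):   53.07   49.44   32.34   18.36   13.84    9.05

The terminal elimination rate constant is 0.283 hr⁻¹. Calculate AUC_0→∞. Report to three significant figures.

Trapezoidal AUC_0→6.25:
  [0→0.25]: (53.07+49.44)/2 × 0.25 = 12.81375
  [0.25→1.75]: (49.44+32.34)/2 × 1.5 = 61.335
  [1.75→3.75]: (32.34+18.36)/2 × 2 = 50.7
  [3.75→4.75]: (18.36+13.84)/2 × 1 = 16.1
  [4.75→6.25]: (13.84+9.05)/2 × 1.5 = 17.1675
  Sum = 158.11625 mcg/mL·hr
Extrapolated tail: C_last / k_e = 9.05 / 0.283 = 31.979
AUC_0→∞ = 158.11625 + 31.979 = 190.09525 mcg/mL·hr

AUC = 190 mcg/mL·hr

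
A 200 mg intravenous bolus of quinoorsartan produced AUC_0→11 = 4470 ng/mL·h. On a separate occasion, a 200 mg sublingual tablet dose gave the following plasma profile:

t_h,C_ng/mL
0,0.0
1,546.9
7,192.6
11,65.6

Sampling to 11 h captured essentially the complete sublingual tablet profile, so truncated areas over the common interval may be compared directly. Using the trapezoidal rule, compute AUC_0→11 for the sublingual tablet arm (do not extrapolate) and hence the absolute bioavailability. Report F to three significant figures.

Trapezoidal AUC_0→11 (sublingual tablet):
  [0→1]: (0.0+546.9)/2 × 1 = 273.45
  [1→7]: (546.9+192.6)/2 × 6 = 2218.5
  [7→11]: (192.6+65.6)/2 × 4 = 516.4
  Sum = 3008.35 ng/mL·h
F = (AUC_ev/D_ev)/(AUC_iv/D_iv) = (3008.35/200)/(4470/200) = 15.04175/22.35 = 0.6730

F = 0.673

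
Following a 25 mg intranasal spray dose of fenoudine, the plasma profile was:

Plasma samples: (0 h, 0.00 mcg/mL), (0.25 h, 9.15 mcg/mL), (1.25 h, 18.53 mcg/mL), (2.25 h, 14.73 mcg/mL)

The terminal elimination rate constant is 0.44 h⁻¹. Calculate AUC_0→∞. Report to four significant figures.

Trapezoidal AUC_0→2.25:
  [0→0.25]: (0.00+9.15)/2 × 0.25 = 1.14375
  [0.25→1.25]: (9.15+18.53)/2 × 1 = 13.84
  [1.25→2.25]: (18.53+14.73)/2 × 1 = 16.63
  Sum = 31.61375 mcg/mL·h
Extrapolated tail: C_last / k_e = 14.73 / 0.44 = 33.477
AUC_0→∞ = 31.61375 + 33.477 = 65.09075 mcg/mL·h

AUC = 65.09 mcg/mL·h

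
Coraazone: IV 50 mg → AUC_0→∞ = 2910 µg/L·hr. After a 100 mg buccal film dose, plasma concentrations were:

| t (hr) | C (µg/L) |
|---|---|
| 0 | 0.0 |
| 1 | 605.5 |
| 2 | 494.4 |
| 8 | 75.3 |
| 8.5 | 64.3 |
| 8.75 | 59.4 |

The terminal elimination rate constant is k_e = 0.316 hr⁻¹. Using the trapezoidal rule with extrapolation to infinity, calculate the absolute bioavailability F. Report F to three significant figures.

F = 0.481

Trapezoidal AUC_0→8.75 (buccal film):
  [0→1]: (0.0+605.5)/2 × 1 = 302.75
  [1→2]: (605.5+494.4)/2 × 1 = 549.95
  [2→8]: (494.4+75.3)/2 × 6 = 1709.1
  [8→8.5]: (75.3+64.3)/2 × 0.5 = 34.9
  [8.5→8.75]: (64.3+59.4)/2 × 0.25 = 15.4625
  Sum = 2612.1625 µg/L·hr
Tail: C_last/k_e = 59.4/0.316 = 187.975
AUC_0→∞ (buccal film) = 2612.1625 + 187.975 = 2800.1375 µg/L·hr
F = (AUC_ev/D_ev)/(AUC_iv/D_iv) = (2800.1375/100)/(2910/50) = 28.001375/58.2 = 0.4811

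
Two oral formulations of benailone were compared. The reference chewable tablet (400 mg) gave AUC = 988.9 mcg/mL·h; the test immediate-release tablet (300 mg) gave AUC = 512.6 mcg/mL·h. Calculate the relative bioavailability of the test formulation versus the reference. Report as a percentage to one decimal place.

F_rel = 69.1%

F_rel = (AUC_test/D_test) / (AUC_ref/D_ref)
      = (512.6/300) / (988.9/400)
      = 1.70867 / 2.47225 = 0.6911 = 69.11%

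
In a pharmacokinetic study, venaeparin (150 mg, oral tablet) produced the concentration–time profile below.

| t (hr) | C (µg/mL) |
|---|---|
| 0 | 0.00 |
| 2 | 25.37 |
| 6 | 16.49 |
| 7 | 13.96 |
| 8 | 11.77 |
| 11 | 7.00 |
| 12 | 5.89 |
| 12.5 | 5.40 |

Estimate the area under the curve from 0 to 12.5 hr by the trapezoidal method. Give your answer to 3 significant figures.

AUC = 175 µg/mL·hr

Trapezoidal AUC_0→12.5:
  [0→2]: (0.00+25.37)/2 × 2 = 25.37
  [2→6]: (25.37+16.49)/2 × 4 = 83.72
  [6→7]: (16.49+13.96)/2 × 1 = 15.225
  [7→8]: (13.96+11.77)/2 × 1 = 12.865
  [8→11]: (11.77+7.00)/2 × 3 = 28.155
  [11→12]: (7.00+5.89)/2 × 1 = 6.445
  [12→12.5]: (5.89+5.40)/2 × 0.5 = 2.8225
  Sum = 174.6025 µg/mL·hr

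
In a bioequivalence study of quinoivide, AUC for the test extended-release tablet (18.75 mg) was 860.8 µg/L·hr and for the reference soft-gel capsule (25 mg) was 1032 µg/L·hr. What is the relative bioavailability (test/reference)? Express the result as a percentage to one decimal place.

F_rel = 111.2%

F_rel = (AUC_test/D_test) / (AUC_ref/D_ref)
      = (860.8/18.75) / (1032/25)
      = 45.9093 / 41.28 = 1.1121 = 111.21%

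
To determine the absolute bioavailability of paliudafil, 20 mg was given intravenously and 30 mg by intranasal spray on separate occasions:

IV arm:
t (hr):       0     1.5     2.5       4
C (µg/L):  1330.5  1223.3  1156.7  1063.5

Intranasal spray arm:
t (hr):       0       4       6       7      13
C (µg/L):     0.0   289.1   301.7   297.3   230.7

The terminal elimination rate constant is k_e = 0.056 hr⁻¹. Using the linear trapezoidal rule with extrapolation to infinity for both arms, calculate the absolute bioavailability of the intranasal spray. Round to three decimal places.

Trapezoidal AUC_0→4 (IV):
  [0→1.5]: (1330.5+1223.3)/2 × 1.5 = 1915.35
  [1.5→2.5]: (1223.3+1156.7)/2 × 1 = 1190.0
  [2.5→4]: (1156.7+1063.5)/2 × 1.5 = 1665.15
  Sum = 4770.5 µg/L·hr
IV tail: 1063.5/0.056 = 18991.071; AUC_iv,0→∞ = 4770.5 + 18991.071 = 23761.571 µg/L·hr
Trapezoidal AUC_0→13 (intranasal spray):
  [0→4]: (0.0+289.1)/2 × 4 = 578.2
  [4→6]: (289.1+301.7)/2 × 2 = 590.8
  [6→7]: (301.7+297.3)/2 × 1 = 299.5
  [7→13]: (297.3+230.7)/2 × 6 = 1584.0
  Sum = 3052.5 µg/L·hr
intranasal spray tail: 230.7/0.056 = 4119.643; AUC_ev,0→∞ = 3052.5 + 4119.643 = 7172.143 µg/L·hr
F = (AUC_ev/D_ev)/(AUC_iv/D_iv) = (7172.143/30)/(23761.571/20) = 239.071/1188.08 = 0.2012

F = 0.201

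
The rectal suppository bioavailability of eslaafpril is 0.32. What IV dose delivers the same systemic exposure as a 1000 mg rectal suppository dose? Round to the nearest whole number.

Systemic exposure from an extravascular dose = F × D_ev, so the equivalent IV dose is F × D_ev.
D_iv = F × D_ev = 0.32 × 1000 = 320 mg

D_iv = 320 mg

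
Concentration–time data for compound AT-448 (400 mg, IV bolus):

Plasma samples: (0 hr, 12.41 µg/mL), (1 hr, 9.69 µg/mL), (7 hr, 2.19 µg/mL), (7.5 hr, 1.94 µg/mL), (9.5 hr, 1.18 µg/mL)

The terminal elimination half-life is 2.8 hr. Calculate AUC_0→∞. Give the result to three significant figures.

Trapezoidal AUC_0→9.5:
  [0→1]: (12.41+9.69)/2 × 1 = 11.05
  [1→7]: (9.69+2.19)/2 × 6 = 35.64
  [7→7.5]: (2.19+1.94)/2 × 0.5 = 1.0325
  [7.5→9.5]: (1.94+1.18)/2 × 2 = 3.12
  Sum = 50.8425 µg/mL·hr
k_e = ln2 / t½ = 0.693147 / 2.8 = 0.2476 hr^-1
Extrapolated tail: C_last / k_e = 1.18 / 0.2476 = 4.766
AUC_0→∞ = 50.8425 + 4.766 = 55.6085 µg/mL·hr

AUC = 55.6 µg/mL·hr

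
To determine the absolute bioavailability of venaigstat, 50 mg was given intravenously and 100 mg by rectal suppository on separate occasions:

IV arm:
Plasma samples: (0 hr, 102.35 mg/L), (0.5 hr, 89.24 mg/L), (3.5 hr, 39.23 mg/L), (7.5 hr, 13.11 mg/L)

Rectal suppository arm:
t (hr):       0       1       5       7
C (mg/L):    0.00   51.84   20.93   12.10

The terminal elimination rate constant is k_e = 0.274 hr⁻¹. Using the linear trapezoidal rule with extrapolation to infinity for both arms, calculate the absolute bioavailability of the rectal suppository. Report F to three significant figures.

Trapezoidal AUC_0→7.5 (IV):
  [0→0.5]: (102.35+89.24)/2 × 0.5 = 47.8975
  [0.5→3.5]: (89.24+39.23)/2 × 3 = 192.705
  [3.5→7.5]: (39.23+13.11)/2 × 4 = 104.68
  Sum = 345.2825 mg/L·hr
IV tail: 13.11/0.274 = 47.847; AUC_iv,0→∞ = 345.2825 + 47.847 = 393.1295 mg/L·hr
Trapezoidal AUC_0→7 (rectal suppository):
  [0→1]: (0.00+51.84)/2 × 1 = 25.92
  [1→5]: (51.84+20.93)/2 × 4 = 145.54
  [5→7]: (20.93+12.10)/2 × 2 = 33.03
  Sum = 204.49 mg/L·hr
rectal suppository tail: 12.10/0.274 = 44.161; AUC_ev,0→∞ = 204.49 + 44.161 = 248.651 mg/L·hr
F = (AUC_ev/D_ev)/(AUC_iv/D_iv) = (248.651/100)/(393.1295/50) = 2.48651/7.86259 = 0.3162

F = 0.316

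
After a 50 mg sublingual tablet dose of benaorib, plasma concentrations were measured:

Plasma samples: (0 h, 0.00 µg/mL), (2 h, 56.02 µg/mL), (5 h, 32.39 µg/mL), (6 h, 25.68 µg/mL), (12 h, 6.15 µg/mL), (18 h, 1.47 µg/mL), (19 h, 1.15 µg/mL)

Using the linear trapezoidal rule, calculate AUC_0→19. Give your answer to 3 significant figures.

AUC = 337 µg/mL·h

Trapezoidal AUC_0→19:
  [0→2]: (0.00+56.02)/2 × 2 = 56.02
  [2→5]: (56.02+32.39)/2 × 3 = 132.615
  [5→6]: (32.39+25.68)/2 × 1 = 29.035
  [6→12]: (25.68+6.15)/2 × 6 = 95.49
  [12→18]: (6.15+1.47)/2 × 6 = 22.86
  [18→19]: (1.47+1.15)/2 × 1 = 1.31
  Sum = 337.33 µg/mL·h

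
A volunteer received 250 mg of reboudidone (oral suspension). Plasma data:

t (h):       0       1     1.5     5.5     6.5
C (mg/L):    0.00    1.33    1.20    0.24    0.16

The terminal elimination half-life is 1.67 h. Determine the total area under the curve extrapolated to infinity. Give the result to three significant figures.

AUC = 4.76 mg/L·h

Trapezoidal AUC_0→6.5:
  [0→1]: (0.00+1.33)/2 × 1 = 0.665
  [1→1.5]: (1.33+1.20)/2 × 0.5 = 0.6325
  [1.5→5.5]: (1.20+0.24)/2 × 4 = 2.88
  [5.5→6.5]: (0.24+0.16)/2 × 1 = 0.2
  Sum = 4.3775 mg/L·h
k_e = ln2 / t½ = 0.693147 / 1.67 = 0.4151 h^-1
Extrapolated tail: C_last / k_e = 0.16 / 0.4151 = 0.385
AUC_0→∞ = 4.3775 + 0.385 = 4.7625 mg/L·h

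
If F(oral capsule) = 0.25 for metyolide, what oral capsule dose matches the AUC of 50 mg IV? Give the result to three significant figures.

D_oral = 200 mg

For equal systemic exposure: F × D_ev = D_iv
D_ev = D_iv / F = 50 / 0.25 = 200 mg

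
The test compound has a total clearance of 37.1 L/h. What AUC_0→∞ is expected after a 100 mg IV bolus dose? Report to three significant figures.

AUC = 2.70 mg/L·h

AUC_0→∞ = Dose_iv / CL
        = 100 / 37.1 = 2.69542 mg/L·h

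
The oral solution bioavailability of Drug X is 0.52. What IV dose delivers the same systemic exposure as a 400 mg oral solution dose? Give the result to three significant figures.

D_iv = 208 mg

Systemic exposure from an extravascular dose = F × D_ev, so the equivalent IV dose is F × D_ev.
D_iv = F × D_ev = 0.52 × 400 = 208 mg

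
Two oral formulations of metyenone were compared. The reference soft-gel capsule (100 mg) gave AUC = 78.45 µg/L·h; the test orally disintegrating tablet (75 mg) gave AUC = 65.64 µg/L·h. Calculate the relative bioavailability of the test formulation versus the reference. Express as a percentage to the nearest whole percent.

F_rel = (AUC_test/D_test) / (AUC_ref/D_ref)
      = (65.64/75) / (78.45/100)
      = 0.8752 / 0.7845 = 1.1156 = 111.56%

F_rel = 112%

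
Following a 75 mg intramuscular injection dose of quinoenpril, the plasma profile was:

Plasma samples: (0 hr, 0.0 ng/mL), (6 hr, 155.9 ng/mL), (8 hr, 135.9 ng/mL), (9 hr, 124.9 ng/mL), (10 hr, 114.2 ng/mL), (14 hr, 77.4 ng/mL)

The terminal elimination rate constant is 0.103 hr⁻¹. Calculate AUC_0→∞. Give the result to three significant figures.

Trapezoidal AUC_0→14:
  [0→6]: (0.0+155.9)/2 × 6 = 467.7
  [6→8]: (155.9+135.9)/2 × 2 = 291.8
  [8→9]: (135.9+124.9)/2 × 1 = 130.4
  [9→10]: (124.9+114.2)/2 × 1 = 119.55
  [10→14]: (114.2+77.4)/2 × 4 = 383.2
  Sum = 1392.65 ng/mL·hr
Extrapolated tail: C_last / k_e = 77.4 / 0.103 = 751.456
AUC_0→∞ = 1392.65 + 751.456 = 2144.106 ng/mL·hr

AUC = 2140 ng/mL·hr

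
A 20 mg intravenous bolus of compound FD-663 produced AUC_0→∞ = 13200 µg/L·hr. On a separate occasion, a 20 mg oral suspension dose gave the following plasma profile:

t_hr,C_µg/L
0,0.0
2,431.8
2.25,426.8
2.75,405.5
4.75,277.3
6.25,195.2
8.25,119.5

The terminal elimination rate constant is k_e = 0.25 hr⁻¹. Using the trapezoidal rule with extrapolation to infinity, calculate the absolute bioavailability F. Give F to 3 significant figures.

Trapezoidal AUC_0→8.25 (oral suspension):
  [0→2]: (0.0+431.8)/2 × 2 = 431.8
  [2→2.25]: (431.8+426.8)/2 × 0.25 = 107.325
  [2.25→2.75]: (426.8+405.5)/2 × 0.5 = 208.075
  [2.75→4.75]: (405.5+277.3)/2 × 2 = 682.8
  [4.75→6.25]: (277.3+195.2)/2 × 1.5 = 354.375
  [6.25→8.25]: (195.2+119.5)/2 × 2 = 314.7
  Sum = 2099.075 µg/L·hr
Tail: C_last/k_e = 119.5/0.25 = 478.000
AUC_0→∞ (oral suspension) = 2099.075 + 478.000 = 2577.075 µg/L·hr
F = (AUC_ev/D_ev)/(AUC_iv/D_iv) = (2577.075/20)/(13200/20) = 128.85375/660 = 0.1952

F = 0.195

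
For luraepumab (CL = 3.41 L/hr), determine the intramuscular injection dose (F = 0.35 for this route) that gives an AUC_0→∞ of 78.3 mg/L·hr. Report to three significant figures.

Dose = CL × AUC_0→∞ / F
     = 3.41 × 78.3 / 0.35 = 762.866 mg

Dose = 763 mg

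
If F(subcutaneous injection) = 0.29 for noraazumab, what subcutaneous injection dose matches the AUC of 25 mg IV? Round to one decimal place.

D_subcutaneous = 86.2 mg

For equal systemic exposure: F × D_ev = D_iv
D_ev = D_iv / F = 25 / 0.29 = 86.2069 mg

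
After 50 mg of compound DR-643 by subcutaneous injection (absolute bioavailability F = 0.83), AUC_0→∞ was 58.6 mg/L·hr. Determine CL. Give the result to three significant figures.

CL = F × Dose / AUC_0→∞
   = 0.83 × 50 / 58.6 = 0.708191 L/hr

CL = 0.708 L/hr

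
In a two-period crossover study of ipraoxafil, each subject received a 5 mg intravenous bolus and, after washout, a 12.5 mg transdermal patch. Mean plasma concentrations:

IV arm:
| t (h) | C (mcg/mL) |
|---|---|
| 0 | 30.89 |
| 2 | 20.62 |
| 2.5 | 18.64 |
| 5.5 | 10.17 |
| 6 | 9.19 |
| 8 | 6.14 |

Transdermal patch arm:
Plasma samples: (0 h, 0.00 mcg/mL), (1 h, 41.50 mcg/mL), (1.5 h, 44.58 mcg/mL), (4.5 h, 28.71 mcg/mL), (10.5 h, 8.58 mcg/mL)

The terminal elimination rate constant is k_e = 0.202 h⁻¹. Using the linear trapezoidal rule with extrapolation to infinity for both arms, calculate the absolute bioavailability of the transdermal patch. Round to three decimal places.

Trapezoidal AUC_0→8 (IV):
  [0→2]: (30.89+20.62)/2 × 2 = 51.51
  [2→2.5]: (20.62+18.64)/2 × 0.5 = 9.815
  [2.5→5.5]: (18.64+10.17)/2 × 3 = 43.215
  [5.5→6]: (10.17+9.19)/2 × 0.5 = 4.84
  [6→8]: (9.19+6.14)/2 × 2 = 15.33
  Sum = 124.71 mcg/mL·h
IV tail: 6.14/0.202 = 30.396; AUC_iv,0→∞ = 124.71 + 30.396 = 155.106 mcg/mL·h
Trapezoidal AUC_0→10.5 (transdermal patch):
  [0→1]: (0.00+41.50)/2 × 1 = 20.75
  [1→1.5]: (41.50+44.58)/2 × 0.5 = 21.52
  [1.5→4.5]: (44.58+28.71)/2 × 3 = 109.935
  [4.5→10.5]: (28.71+8.58)/2 × 6 = 111.87
  Sum = 264.075 mcg/mL·h
transdermal patch tail: 8.58/0.202 = 42.475; AUC_ev,0→∞ = 264.075 + 42.475 = 306.55 mcg/mL·h
F = (AUC_ev/D_ev)/(AUC_iv/D_iv) = (306.55/12.5)/(155.106/5) = 24.524/31.0212 = 0.7906

F = 0.791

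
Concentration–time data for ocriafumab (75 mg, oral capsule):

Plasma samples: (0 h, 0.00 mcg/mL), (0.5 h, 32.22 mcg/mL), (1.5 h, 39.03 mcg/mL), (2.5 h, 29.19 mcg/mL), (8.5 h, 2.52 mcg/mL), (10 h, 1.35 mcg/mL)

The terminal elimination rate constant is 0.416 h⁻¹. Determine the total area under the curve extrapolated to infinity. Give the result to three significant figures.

AUC = 179 mcg/mL·h

Trapezoidal AUC_0→10:
  [0→0.5]: (0.00+32.22)/2 × 0.5 = 8.055
  [0.5→1.5]: (32.22+39.03)/2 × 1 = 35.625
  [1.5→2.5]: (39.03+29.19)/2 × 1 = 34.11
  [2.5→8.5]: (29.19+2.52)/2 × 6 = 95.13
  [8.5→10]: (2.52+1.35)/2 × 1.5 = 2.9025
  Sum = 175.8225 mcg/mL·h
Extrapolated tail: C_last / k_e = 1.35 / 0.416 = 3.245
AUC_0→∞ = 175.8225 + 3.245 = 179.0675 mcg/mL·h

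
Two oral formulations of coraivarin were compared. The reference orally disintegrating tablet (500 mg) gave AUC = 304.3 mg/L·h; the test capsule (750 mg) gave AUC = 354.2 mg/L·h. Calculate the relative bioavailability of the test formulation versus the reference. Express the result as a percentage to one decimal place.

F_rel = 77.6%

F_rel = (AUC_test/D_test) / (AUC_ref/D_ref)
      = (354.2/750) / (304.3/500)
      = 0.472267 / 0.6086 = 0.7760 = 77.60%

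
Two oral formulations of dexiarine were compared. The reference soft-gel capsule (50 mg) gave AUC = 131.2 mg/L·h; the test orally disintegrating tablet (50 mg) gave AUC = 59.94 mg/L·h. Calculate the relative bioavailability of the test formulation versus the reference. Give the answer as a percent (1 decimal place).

F_rel = 45.7%

F_rel = (AUC_test/D_test) / (AUC_ref/D_ref)
      = (59.94/50) / (131.2/50)
      = 1.1988 / 2.624 = 0.4569 = 45.69%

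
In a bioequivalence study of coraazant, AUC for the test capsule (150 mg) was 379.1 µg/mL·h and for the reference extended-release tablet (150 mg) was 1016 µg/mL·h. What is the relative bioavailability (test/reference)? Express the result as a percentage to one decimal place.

F_rel = 37.3%

F_rel = (AUC_test/D_test) / (AUC_ref/D_ref)
      = (379.1/150) / (1016/150)
      = 2.52733 / 6.77333 = 0.3731 = 37.31%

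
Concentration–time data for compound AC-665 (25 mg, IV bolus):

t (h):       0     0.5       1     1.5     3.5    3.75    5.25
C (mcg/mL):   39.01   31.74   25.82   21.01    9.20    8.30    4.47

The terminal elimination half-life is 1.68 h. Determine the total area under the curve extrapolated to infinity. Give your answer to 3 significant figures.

AUC = 96.6 mcg/mL·h

Trapezoidal AUC_0→5.25:
  [0→0.5]: (39.01+31.74)/2 × 0.5 = 17.6875
  [0.5→1]: (31.74+25.82)/2 × 0.5 = 14.39
  [1→1.5]: (25.82+21.01)/2 × 0.5 = 11.7075
  [1.5→3.5]: (21.01+9.20)/2 × 2 = 30.21
  [3.5→3.75]: (9.20+8.30)/2 × 0.25 = 2.1875
  [3.75→5.25]: (8.30+4.47)/2 × 1.5 = 9.5775
  Sum = 85.76 mcg/mL·h
k_e = ln2 / t½ = 0.693147 / 1.68 = 0.4126 h^-1
Extrapolated tail: C_last / k_e = 4.47 / 0.4126 = 10.834
AUC_0→∞ = 85.76 + 10.834 = 96.594 mcg/mL·h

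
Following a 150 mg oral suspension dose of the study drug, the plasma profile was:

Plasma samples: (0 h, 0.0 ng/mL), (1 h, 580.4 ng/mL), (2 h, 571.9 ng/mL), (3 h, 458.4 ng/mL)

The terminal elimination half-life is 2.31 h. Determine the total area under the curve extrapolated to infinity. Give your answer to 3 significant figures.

AUC = 2910 ng/mL·h

Trapezoidal AUC_0→3:
  [0→1]: (0.0+580.4)/2 × 1 = 290.2
  [1→2]: (580.4+571.9)/2 × 1 = 576.15
  [2→3]: (571.9+458.4)/2 × 1 = 515.15
  Sum = 1381.5 ng/mL·h
k_e = ln2 / t½ = 0.693147 / 2.31 = 0.3001 h^-1
Extrapolated tail: C_last / k_e = 458.4 / 0.3001 = 1527.491
AUC_0→∞ = 1381.5 + 1527.491 = 2908.991 ng/mL·h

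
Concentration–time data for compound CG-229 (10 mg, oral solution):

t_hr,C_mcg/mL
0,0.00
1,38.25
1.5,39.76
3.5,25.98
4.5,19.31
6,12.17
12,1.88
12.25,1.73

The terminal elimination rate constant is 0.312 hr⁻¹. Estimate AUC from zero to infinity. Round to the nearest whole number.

AUC = 199 mcg/mL·hr

Trapezoidal AUC_0→12.25:
  [0→1]: (0.00+38.25)/2 × 1 = 19.125
  [1→1.5]: (38.25+39.76)/2 × 0.5 = 19.5025
  [1.5→3.5]: (39.76+25.98)/2 × 2 = 65.74
  [3.5→4.5]: (25.98+19.31)/2 × 1 = 22.645
  [4.5→6]: (19.31+12.17)/2 × 1.5 = 23.61
  [6→12]: (12.17+1.88)/2 × 6 = 42.15
  [12→12.25]: (1.88+1.73)/2 × 0.25 = 0.45125
  Sum = 193.22375 mcg/mL·hr
Extrapolated tail: C_last / k_e = 1.73 / 0.312 = 5.545
AUC_0→∞ = 193.22375 + 5.545 = 198.76875 mcg/mL·hr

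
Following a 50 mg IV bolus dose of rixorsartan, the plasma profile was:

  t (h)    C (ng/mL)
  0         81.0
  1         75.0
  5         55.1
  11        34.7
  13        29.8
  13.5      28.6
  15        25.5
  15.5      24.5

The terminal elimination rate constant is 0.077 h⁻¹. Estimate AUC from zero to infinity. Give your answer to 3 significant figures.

AUC = 1060 ng/mL·h

Trapezoidal AUC_0→15.5:
  [0→1]: (81.0+75.0)/2 × 1 = 78.0
  [1→5]: (75.0+55.1)/2 × 4 = 260.2
  [5→11]: (55.1+34.7)/2 × 6 = 269.4
  [11→13]: (34.7+29.8)/2 × 2 = 64.5
  [13→13.5]: (29.8+28.6)/2 × 0.5 = 14.6
  [13.5→15]: (28.6+25.5)/2 × 1.5 = 40.575
  [15→15.5]: (25.5+24.5)/2 × 0.5 = 12.5
  Sum = 739.775 ng/mL·h
Extrapolated tail: C_last / k_e = 24.5 / 0.077 = 318.182
AUC_0→∞ = 739.775 + 318.182 = 1057.957 ng/mL·h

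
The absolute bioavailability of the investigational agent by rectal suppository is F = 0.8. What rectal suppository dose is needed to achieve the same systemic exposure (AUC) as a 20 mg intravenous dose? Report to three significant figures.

For equal systemic exposure: F × D_ev = D_iv
D_ev = D_iv / F = 20 / 0.8 = 25 mg

D_rectal = 25.0 mg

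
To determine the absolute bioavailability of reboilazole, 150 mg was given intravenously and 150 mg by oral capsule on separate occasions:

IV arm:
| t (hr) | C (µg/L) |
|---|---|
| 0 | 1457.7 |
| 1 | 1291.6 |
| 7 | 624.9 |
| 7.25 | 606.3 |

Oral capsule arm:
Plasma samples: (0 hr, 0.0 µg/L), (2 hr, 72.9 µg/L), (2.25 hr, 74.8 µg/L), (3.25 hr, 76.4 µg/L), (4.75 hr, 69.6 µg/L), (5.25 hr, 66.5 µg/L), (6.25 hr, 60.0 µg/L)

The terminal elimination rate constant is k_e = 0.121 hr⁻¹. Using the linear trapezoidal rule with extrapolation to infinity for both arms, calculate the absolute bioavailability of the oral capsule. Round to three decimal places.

Trapezoidal AUC_0→7.25 (IV):
  [0→1]: (1457.7+1291.6)/2 × 1 = 1374.65
  [1→7]: (1291.6+624.9)/2 × 6 = 5749.5
  [7→7.25]: (624.9+606.3)/2 × 0.25 = 153.9
  Sum = 7278.05 µg/L·hr
IV tail: 606.3/0.121 = 5010.744; AUC_iv,0→∞ = 7278.05 + 5010.744 = 12288.794 µg/L·hr
Trapezoidal AUC_0→6.25 (oral capsule):
  [0→2]: (0.0+72.9)/2 × 2 = 72.9
  [2→2.25]: (72.9+74.8)/2 × 0.25 = 18.4625
  [2.25→3.25]: (74.8+76.4)/2 × 1 = 75.6
  [3.25→4.75]: (76.4+69.6)/2 × 1.5 = 109.5
  [4.75→5.25]: (69.6+66.5)/2 × 0.5 = 34.025
  [5.25→6.25]: (66.5+60.0)/2 × 1 = 63.25
  Sum = 373.7375 µg/L·hr
oral capsule tail: 60.0/0.121 = 495.868; AUC_ev,0→∞ = 373.7375 + 495.868 = 869.6055 µg/L·hr
F = (AUC_ev/D_ev)/(AUC_iv/D_iv) = (869.6055/150)/(12288.794/150) = 5.79737/81.9253 = 0.0708

F = 0.071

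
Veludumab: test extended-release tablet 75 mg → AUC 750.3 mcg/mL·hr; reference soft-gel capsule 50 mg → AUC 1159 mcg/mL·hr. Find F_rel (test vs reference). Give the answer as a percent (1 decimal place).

F_rel = 43.2%

F_rel = (AUC_test/D_test) / (AUC_ref/D_ref)
      = (750.3/75) / (1159/50)
      = 10.004 / 23.18 = 0.4316 = 43.16%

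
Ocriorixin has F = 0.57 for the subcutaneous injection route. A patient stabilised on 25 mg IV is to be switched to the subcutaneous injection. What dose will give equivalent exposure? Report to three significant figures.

For equal systemic exposure: F × D_ev = D_iv
D_ev = D_iv / F = 25 / 0.57 = 43.8596 mg

D_subcutaneous = 43.9 mg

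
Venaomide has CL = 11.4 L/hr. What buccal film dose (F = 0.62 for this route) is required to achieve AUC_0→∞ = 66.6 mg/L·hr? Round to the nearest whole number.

Dose = 1225 mg

Dose = CL × AUC_0→∞ / F
     = 11.4 × 66.6 / 0.62 = 1224.58 mg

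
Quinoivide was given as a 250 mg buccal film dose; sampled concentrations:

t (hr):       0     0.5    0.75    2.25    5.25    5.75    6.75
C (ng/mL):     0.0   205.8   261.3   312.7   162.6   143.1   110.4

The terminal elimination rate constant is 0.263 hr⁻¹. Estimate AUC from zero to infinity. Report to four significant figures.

AUC = 1876 ng/mL·hr

Trapezoidal AUC_0→6.75:
  [0→0.5]: (0.0+205.8)/2 × 0.5 = 51.45
  [0.5→0.75]: (205.8+261.3)/2 × 0.25 = 58.3875
  [0.75→2.25]: (261.3+312.7)/2 × 1.5 = 430.5
  [2.25→5.25]: (312.7+162.6)/2 × 3 = 712.95
  [5.25→5.75]: (162.6+143.1)/2 × 0.5 = 76.425
  [5.75→6.75]: (143.1+110.4)/2 × 1 = 126.75
  Sum = 1456.4625 ng/mL·hr
Extrapolated tail: C_last / k_e = 110.4 / 0.263 = 419.772
AUC_0→∞ = 1456.4625 + 419.772 = 1876.2345 ng/mL·hr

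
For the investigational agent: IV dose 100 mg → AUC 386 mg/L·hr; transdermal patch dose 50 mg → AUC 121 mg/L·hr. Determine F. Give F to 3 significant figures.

F = 0.627

F = (AUC_ev / D_ev) / (AUC_iv / D_iv)
  = (121/50) / (386/100)
  = 2.42 / 3.86 = 0.6269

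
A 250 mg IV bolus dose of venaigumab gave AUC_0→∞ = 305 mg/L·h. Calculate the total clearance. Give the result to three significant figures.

CL = 0.820 L/h

CL = Dose_iv / AUC_0→∞
   = 250 / 305 = 0.819672 L/h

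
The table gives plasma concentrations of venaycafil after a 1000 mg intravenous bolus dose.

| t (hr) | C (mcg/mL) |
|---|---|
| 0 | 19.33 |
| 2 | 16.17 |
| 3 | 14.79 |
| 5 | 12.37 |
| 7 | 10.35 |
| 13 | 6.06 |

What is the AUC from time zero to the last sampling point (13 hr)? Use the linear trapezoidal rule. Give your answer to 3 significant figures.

AUC = 150 mcg/mL·hr

Trapezoidal AUC_0→13:
  [0→2]: (19.33+16.17)/2 × 2 = 35.5
  [2→3]: (16.17+14.79)/2 × 1 = 15.48
  [3→5]: (14.79+12.37)/2 × 2 = 27.16
  [5→7]: (12.37+10.35)/2 × 2 = 22.72
  [7→13]: (10.35+6.06)/2 × 6 = 49.23
  Sum = 150.09 mcg/mL·hr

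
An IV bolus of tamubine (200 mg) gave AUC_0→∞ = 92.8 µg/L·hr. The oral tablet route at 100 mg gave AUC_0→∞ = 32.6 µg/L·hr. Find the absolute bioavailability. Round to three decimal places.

F = (AUC_ev / D_ev) / (AUC_iv / D_iv)
  = (32.6/100) / (92.8/200)
  = 0.326 / 0.464 = 0.7026

F = 0.703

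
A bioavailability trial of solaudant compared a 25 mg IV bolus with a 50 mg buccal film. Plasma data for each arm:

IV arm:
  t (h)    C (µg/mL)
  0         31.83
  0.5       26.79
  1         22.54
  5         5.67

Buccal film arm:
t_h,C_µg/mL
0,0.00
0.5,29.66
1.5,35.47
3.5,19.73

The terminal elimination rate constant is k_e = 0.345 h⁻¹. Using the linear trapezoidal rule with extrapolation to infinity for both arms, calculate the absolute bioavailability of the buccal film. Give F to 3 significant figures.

Trapezoidal AUC_0→5 (IV):
  [0→0.5]: (31.83+26.79)/2 × 0.5 = 14.655
  [0.5→1]: (26.79+22.54)/2 × 0.5 = 12.3325
  [1→5]: (22.54+5.67)/2 × 4 = 56.42
  Sum = 83.4075 µg/mL·h
IV tail: 5.67/0.345 = 16.435; AUC_iv,0→∞ = 83.4075 + 16.435 = 99.8425 µg/mL·h
Trapezoidal AUC_0→3.5 (buccal film):
  [0→0.5]: (0.00+29.66)/2 × 0.5 = 7.415
  [0.5→1.5]: (29.66+35.47)/2 × 1 = 32.565
  [1.5→3.5]: (35.47+19.73)/2 × 2 = 55.2
  Sum = 95.18 µg/mL·h
buccal film tail: 19.73/0.345 = 57.188; AUC_ev,0→∞ = 95.18 + 57.188 = 152.368 µg/mL·h
F = (AUC_ev/D_ev)/(AUC_iv/D_iv) = (152.368/50)/(99.8425/25) = 3.04736/3.9937 = 0.7630

F = 0.763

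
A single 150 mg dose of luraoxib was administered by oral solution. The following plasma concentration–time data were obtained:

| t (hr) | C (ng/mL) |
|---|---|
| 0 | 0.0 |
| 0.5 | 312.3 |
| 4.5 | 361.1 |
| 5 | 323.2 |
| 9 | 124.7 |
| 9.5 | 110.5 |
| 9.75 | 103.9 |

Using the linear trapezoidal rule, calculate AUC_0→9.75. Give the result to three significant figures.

Trapezoidal AUC_0→9.75:
  [0→0.5]: (0.0+312.3)/2 × 0.5 = 78.075
  [0.5→4.5]: (312.3+361.1)/2 × 4 = 1346.8
  [4.5→5]: (361.1+323.2)/2 × 0.5 = 171.075
  [5→9]: (323.2+124.7)/2 × 4 = 895.8
  [9→9.5]: (124.7+110.5)/2 × 0.5 = 58.8
  [9.5→9.75]: (110.5+103.9)/2 × 0.25 = 26.8
  Sum = 2577.35 ng/mL·hr

AUC = 2580 ng/mL·hr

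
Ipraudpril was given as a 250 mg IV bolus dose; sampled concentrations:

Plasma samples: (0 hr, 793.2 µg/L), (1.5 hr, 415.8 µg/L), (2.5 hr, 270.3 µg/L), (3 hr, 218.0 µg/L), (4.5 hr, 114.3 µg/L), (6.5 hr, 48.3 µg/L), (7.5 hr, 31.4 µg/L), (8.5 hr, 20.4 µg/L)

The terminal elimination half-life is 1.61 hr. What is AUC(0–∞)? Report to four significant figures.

AUC = 1897 µg/L·hr

Trapezoidal AUC_0→8.5:
  [0→1.5]: (793.2+415.8)/2 × 1.5 = 906.75
  [1.5→2.5]: (415.8+270.3)/2 × 1 = 343.05
  [2.5→3]: (270.3+218.0)/2 × 0.5 = 122.075
  [3→4.5]: (218.0+114.3)/2 × 1.5 = 249.225
  [4.5→6.5]: (114.3+48.3)/2 × 2 = 162.6
  [6.5→7.5]: (48.3+31.4)/2 × 1 = 39.85
  [7.5→8.5]: (31.4+20.4)/2 × 1 = 25.9
  Sum = 1849.45 µg/L·hr
k_e = ln2 / t½ = 0.693147 / 1.61 = 0.4305 hr^-1
Extrapolated tail: C_last / k_e = 20.4 / 0.4305 = 47.387
AUC_0→∞ = 1849.45 + 47.387 = 1896.837 µg/L·hr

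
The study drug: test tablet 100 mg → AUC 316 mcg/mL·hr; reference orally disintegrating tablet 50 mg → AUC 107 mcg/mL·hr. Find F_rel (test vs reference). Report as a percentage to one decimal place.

F_rel = 147.7%

F_rel = (AUC_test/D_test) / (AUC_ref/D_ref)
      = (316/100) / (107/50)
      = 3.16 / 2.14 = 1.4766 = 147.66%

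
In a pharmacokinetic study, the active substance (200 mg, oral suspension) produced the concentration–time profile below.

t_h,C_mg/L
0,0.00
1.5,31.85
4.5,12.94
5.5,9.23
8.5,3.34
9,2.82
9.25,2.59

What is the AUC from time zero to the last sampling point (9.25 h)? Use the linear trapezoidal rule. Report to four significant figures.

Trapezoidal AUC_0→9.25:
  [0→1.5]: (0.00+31.85)/2 × 1.5 = 23.8875
  [1.5→4.5]: (31.85+12.94)/2 × 3 = 67.185
  [4.5→5.5]: (12.94+9.23)/2 × 1 = 11.085
  [5.5→8.5]: (9.23+3.34)/2 × 3 = 18.855
  [8.5→9]: (3.34+2.82)/2 × 0.5 = 1.54
  [9→9.25]: (2.82+2.59)/2 × 0.25 = 0.67625
  Sum = 123.22875 mg/L·h

AUC = 123.2 mg/L·h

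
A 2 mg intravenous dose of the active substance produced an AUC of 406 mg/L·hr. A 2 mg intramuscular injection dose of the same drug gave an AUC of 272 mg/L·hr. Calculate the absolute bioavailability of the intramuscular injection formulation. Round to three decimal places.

F = 0.670

F = (AUC_ev / D_ev) / (AUC_iv / D_iv)
  = (272/2) / (406/2)
  = 136 / 203 = 0.6700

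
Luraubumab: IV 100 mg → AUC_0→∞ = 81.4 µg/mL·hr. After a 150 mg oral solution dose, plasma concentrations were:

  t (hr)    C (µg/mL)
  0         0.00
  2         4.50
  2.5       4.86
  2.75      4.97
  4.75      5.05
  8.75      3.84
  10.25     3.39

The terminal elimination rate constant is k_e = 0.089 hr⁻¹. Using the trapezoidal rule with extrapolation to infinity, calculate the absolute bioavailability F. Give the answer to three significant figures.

F = 0.650

Trapezoidal AUC_0→10.25 (oral solution):
  [0→2]: (0.00+4.50)/2 × 2 = 4.5
  [2→2.5]: (4.50+4.86)/2 × 0.5 = 2.34
  [2.5→2.75]: (4.86+4.97)/2 × 0.25 = 1.22875
  [2.75→4.75]: (4.97+5.05)/2 × 2 = 10.02
  [4.75→8.75]: (5.05+3.84)/2 × 4 = 17.78
  [8.75→10.25]: (3.84+3.39)/2 × 1.5 = 5.4225
  Sum = 41.29125 µg/mL·hr
Tail: C_last/k_e = 3.39/0.089 = 38.090
AUC_0→∞ (oral solution) = 41.29125 + 38.090 = 79.38125 µg/mL·hr
F = (AUC_ev/D_ev)/(AUC_iv/D_iv) = (79.38125/150)/(81.4/100) = 0.529208/0.814 = 0.6501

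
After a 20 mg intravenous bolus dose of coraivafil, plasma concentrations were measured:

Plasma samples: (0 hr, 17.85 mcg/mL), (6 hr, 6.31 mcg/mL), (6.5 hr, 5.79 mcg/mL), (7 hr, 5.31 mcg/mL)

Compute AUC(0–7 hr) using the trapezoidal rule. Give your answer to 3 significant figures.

AUC = 78.3 mcg/mL·hr

Trapezoidal AUC_0→7:
  [0→6]: (17.85+6.31)/2 × 6 = 72.48
  [6→6.5]: (6.31+5.79)/2 × 0.5 = 3.025
  [6.5→7]: (5.79+5.31)/2 × 0.5 = 2.775
  Sum = 78.28 mcg/mL·hr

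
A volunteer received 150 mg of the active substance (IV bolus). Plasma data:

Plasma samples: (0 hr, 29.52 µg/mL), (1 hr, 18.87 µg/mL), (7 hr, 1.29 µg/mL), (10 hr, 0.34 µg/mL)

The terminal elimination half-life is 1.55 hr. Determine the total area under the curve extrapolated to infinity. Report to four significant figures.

AUC = 87.88 µg/mL·hr

Trapezoidal AUC_0→10:
  [0→1]: (29.52+18.87)/2 × 1 = 24.195
  [1→7]: (18.87+1.29)/2 × 6 = 60.48
  [7→10]: (1.29+0.34)/2 × 3 = 2.445
  Sum = 87.12 µg/mL·hr
k_e = ln2 / t½ = 0.693147 / 1.55 = 0.4472 hr^-1
Extrapolated tail: C_last / k_e = 0.34 / 0.4472 = 0.760
AUC_0→∞ = 87.12 + 0.760 = 87.88 µg/mL·hr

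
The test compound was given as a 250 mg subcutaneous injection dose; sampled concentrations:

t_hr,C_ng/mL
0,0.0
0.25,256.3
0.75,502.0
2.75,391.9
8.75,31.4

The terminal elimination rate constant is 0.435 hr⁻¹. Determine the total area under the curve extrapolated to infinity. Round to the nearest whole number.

AUC = 2458 ng/mL·hr

Trapezoidal AUC_0→8.75:
  [0→0.25]: (0.0+256.3)/2 × 0.25 = 32.0375
  [0.25→0.75]: (256.3+502.0)/2 × 0.5 = 189.575
  [0.75→2.75]: (502.0+391.9)/2 × 2 = 893.9
  [2.75→8.75]: (391.9+31.4)/2 × 6 = 1269.9
  Sum = 2385.4125 ng/mL·hr
Extrapolated tail: C_last / k_e = 31.4 / 0.435 = 72.184
AUC_0→∞ = 2385.4125 + 72.184 = 2457.5965 ng/mL·hr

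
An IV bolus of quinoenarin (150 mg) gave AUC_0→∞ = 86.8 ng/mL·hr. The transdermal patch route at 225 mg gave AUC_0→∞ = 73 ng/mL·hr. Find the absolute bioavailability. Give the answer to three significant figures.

F = 0.561

F = (AUC_ev / D_ev) / (AUC_iv / D_iv)
  = (73/225) / (86.8/150)
  = 0.324444 / 0.578667 = 0.5607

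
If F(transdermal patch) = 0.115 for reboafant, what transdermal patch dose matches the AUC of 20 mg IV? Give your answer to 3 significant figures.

D_transdermal = 174 mg

For equal systemic exposure: F × D_ev = D_iv
D_ev = D_iv / F = 20 / 0.115 = 173.913 mg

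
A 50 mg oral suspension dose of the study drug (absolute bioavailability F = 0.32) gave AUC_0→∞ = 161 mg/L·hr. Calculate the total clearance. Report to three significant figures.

CL = F × Dose / AUC_0→∞
   = 0.32 × 50 / 161 = 0.0993789 L/hr

CL = 0.0994 L/hr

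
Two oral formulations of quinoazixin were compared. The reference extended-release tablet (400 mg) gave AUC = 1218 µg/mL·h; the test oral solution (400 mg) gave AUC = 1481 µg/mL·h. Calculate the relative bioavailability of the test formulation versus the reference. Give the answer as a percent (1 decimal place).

F_rel = 121.6%

F_rel = (AUC_test/D_test) / (AUC_ref/D_ref)
      = (1481/400) / (1218/400)
      = 3.7025 / 3.045 = 1.2159 = 121.59%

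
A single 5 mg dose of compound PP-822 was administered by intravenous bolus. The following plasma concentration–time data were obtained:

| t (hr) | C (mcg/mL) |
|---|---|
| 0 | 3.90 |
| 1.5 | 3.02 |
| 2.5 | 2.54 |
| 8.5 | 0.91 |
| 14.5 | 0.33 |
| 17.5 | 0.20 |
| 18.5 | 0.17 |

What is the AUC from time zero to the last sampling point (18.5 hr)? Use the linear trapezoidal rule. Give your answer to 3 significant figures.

AUC = 23.0 mcg/mL·hr

Trapezoidal AUC_0→18.5:
  [0→1.5]: (3.90+3.02)/2 × 1.5 = 5.19
  [1.5→2.5]: (3.02+2.54)/2 × 1 = 2.78
  [2.5→8.5]: (2.54+0.91)/2 × 6 = 10.35
  [8.5→14.5]: (0.91+0.33)/2 × 6 = 3.72
  [14.5→17.5]: (0.33+0.20)/2 × 3 = 0.795
  [17.5→18.5]: (0.20+0.17)/2 × 1 = 0.185
  Sum = 23.02 mcg/mL·hr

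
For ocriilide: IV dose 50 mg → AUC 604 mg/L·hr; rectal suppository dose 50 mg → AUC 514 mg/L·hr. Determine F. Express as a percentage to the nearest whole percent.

F = (AUC_ev / D_ev) / (AUC_iv / D_iv)
  = (514/50) / (604/50)
  = 10.28 / 12.08 = 0.8510
  = 85.10%

F = 85%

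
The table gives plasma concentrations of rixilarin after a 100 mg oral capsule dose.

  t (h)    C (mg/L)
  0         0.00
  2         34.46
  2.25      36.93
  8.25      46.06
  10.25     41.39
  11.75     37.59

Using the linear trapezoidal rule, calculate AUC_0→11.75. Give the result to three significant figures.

Trapezoidal AUC_0→11.75:
  [0→2]: (0.00+34.46)/2 × 2 = 34.46
  [2→2.25]: (34.46+36.93)/2 × 0.25 = 8.92375
  [2.25→8.25]: (36.93+46.06)/2 × 6 = 248.97
  [8.25→10.25]: (46.06+41.39)/2 × 2 = 87.45
  [10.25→11.75]: (41.39+37.59)/2 × 1.5 = 59.235
  Sum = 439.03875 mg/L·h

AUC = 439 mg/L·h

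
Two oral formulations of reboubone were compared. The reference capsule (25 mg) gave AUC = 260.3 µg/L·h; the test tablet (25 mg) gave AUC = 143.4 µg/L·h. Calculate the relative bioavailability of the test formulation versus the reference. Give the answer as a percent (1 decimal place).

F_rel = 55.1%

F_rel = (AUC_test/D_test) / (AUC_ref/D_ref)
      = (143.4/25) / (260.3/25)
      = 5.736 / 10.412 = 0.5509 = 55.09%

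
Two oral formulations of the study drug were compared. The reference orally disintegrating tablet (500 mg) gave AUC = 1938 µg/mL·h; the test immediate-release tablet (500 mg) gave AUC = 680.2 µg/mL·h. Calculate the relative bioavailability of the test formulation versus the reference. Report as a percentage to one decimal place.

F_rel = 35.1%

F_rel = (AUC_test/D_test) / (AUC_ref/D_ref)
      = (680.2/500) / (1938/500)
      = 1.3604 / 3.876 = 0.3510 = 35.10%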